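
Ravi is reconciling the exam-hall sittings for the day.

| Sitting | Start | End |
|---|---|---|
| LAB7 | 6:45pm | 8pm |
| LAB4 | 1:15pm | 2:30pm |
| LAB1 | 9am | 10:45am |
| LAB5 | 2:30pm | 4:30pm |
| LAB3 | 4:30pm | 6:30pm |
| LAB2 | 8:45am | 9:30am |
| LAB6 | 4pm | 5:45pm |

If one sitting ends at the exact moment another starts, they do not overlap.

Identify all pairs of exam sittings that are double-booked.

LAB1 & LAB2, LAB3 & LAB6, LAB5 & LAB6

Sorted by start: LAB2, LAB1, LAB4, LAB5, LAB6, LAB3, LAB7.
LAB1 starts before LAB2 ends → LAB2 and LAB1 overlap.
LAB4 starts after LAB2 ends; LAB2 is clear from here.
LAB4 starts after LAB1 ends; LAB1 is clear from here.
LAB5 starts exactly when LAB4 ends (back-to-back, no overlap); LAB4 is clear from here.
LAB6 starts before LAB5 ends → LAB5 and LAB6 overlap.
LAB3 starts exactly when LAB5 ends (back-to-back, no overlap); LAB5 is clear from here.
LAB3 starts before LAB6 ends → LAB6 and LAB3 overlap.
LAB7 starts after LAB6 ends.
LAB7 starts after LAB3 ends.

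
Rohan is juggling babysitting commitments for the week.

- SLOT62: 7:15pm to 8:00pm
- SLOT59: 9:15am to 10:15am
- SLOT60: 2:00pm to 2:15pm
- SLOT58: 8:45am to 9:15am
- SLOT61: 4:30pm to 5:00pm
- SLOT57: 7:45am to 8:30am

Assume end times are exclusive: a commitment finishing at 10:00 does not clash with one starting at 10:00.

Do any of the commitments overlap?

Sorted by start: SLOT57, SLOT58, SLOT59, SLOT60, SLOT61, SLOT62.
SLOT58 starts after SLOT57 ends — done with SLOT57.
SLOT59 starts exactly when SLOT58 ends (back-to-back, no overlap) — done with SLOT58.
SLOT60 starts after SLOT59 ends — done with SLOT59.
SLOT61 starts after SLOT60 ends — done with SLOT60.
SLOT62 starts after SLOT61 ends.
Every pair is clear; the schedule has no overlaps.

No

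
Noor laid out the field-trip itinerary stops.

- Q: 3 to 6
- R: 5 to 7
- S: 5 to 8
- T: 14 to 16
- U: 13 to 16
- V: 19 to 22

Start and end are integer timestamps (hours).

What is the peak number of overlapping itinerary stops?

3

Sweep the timeline, counting +1 at each start and −1 at each end (ends before starts at a tie):
3 start Q → 1
5 start R → 2
5 start S → 3
6 end Q → 2
7 end R → 1
8 end S → 0
13 start U → 1
14 start T → 2
16 end T → 1
16 end U → 0
19 start V → 1
22 end V → 0
Peak is 3, at 5 (Q, R, S).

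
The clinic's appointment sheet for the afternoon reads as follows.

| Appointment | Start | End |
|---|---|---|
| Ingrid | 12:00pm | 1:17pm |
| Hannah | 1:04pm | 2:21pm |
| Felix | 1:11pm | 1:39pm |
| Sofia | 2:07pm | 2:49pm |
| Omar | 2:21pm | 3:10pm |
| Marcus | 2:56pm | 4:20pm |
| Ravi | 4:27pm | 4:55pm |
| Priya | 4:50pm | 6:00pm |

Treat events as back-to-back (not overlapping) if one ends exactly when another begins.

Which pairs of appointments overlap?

Felix & Hannah, Felix & Ingrid, Hannah & Ingrid, Hannah & Sofia, Marcus & Omar, Omar & Sofia, Priya & Ravi

Sorted by start: Ingrid, Hannah, Felix, Sofia, Omar, Marcus, Ravi, Priya.
Hannah starts before Ingrid ends → Ingrid and Hannah overlap.
Felix starts before Ingrid ends → Ingrid and Felix overlap.
Sofia starts after Ingrid ends, so nothing later overlaps Ingrid either.
Felix starts before Hannah ends → Hannah and Felix overlap.
Sofia starts before Hannah ends → Hannah and Sofia overlap.
Omar starts exactly when Hannah ends (back-to-back, no overlap), so nothing later overlaps Hannah either.
Sofia starts after Felix ends, so nothing later overlaps Felix either.
Omar starts before Sofia ends → Sofia and Omar overlap.
Marcus starts after Sofia ends, so nothing later overlaps Sofia either.
Marcus starts before Omar ends → Omar and Marcus overlap.
Ravi starts after Omar ends, so nothing later overlaps Omar either.
Ravi starts after Marcus ends, so nothing later overlaps Marcus either.
Priya starts before Ravi ends → Ravi and Priya overlap.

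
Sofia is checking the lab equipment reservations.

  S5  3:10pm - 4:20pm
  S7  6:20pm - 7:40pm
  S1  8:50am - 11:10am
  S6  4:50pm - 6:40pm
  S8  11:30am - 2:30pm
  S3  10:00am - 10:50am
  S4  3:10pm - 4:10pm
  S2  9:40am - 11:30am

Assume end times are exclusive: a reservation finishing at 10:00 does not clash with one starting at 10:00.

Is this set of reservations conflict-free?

No

Sorted by start: S1, S2, S3, S8, S4, S5, S6, S7.
S2 starts before S1 ends → S1 and S2 overlap.
That's a conflict, so the schedule is not conflict-free.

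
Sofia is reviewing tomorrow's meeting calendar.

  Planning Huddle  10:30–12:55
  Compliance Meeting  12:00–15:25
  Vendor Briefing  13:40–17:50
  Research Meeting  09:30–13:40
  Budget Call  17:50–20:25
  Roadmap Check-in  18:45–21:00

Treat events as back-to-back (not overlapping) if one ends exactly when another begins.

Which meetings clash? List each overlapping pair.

Sorted by start: Research Meeting, Planning Huddle, Compliance Meeting, Vendor Briefing, Budget Call, Roadmap Check-in.
Planning Huddle starts before Research Meeting ends → Research Meeting and Planning Huddle overlap.
Compliance Meeting starts before Research Meeting ends → Research Meeting and Compliance Meeting overlap.
Vendor Briefing starts exactly when Research Meeting ends (back-to-back, no overlap) — done with Research Meeting.
Compliance Meeting starts before Planning Huddle ends → Planning Huddle and Compliance Meeting overlap.
Vendor Briefing starts after Planning Huddle ends — done with Planning Huddle.
Vendor Briefing starts before Compliance Meeting ends → Compliance Meeting and Vendor Briefing overlap.
Budget Call starts after Compliance Meeting ends — done with Compliance Meeting.
Budget Call starts exactly when Vendor Briefing ends (back-to-back, no overlap) — done with Vendor Briefing.
Roadmap Check-in starts before Budget Call ends → Budget Call and Roadmap Check-in overlap.

Budget Call & Roadmap Check-in, Compliance Meeting & Planning Huddle, Compliance Meeting & Research Meeting, Compliance Meeting & Vendor Briefing, Planning Huddle & Research Meeting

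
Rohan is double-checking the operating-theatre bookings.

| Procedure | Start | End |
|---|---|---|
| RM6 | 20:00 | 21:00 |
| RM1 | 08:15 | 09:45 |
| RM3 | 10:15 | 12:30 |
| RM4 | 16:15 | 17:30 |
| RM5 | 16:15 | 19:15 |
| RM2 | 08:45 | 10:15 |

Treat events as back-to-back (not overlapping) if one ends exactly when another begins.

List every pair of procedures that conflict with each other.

RM1 & RM2, RM4 & RM5

Two intervals overlap when each starts before the other ends.
Sorted by start: RM1, RM2, RM3, RM4, RM5, RM6.
RM2 starts before RM1 ends → RM1 and RM2 overlap.
RM3 starts after RM1 ends, so RM1 has no further overlaps.
RM3 starts exactly when RM2 ends (back-to-back, no overlap), so RM2 has no further overlaps.
RM4 starts after RM3 ends, so RM3 has no further overlaps.
RM5 starts before RM4 ends → RM4 and RM5 overlap.
RM6 starts after RM4 ends.
RM6 starts after RM5 ends.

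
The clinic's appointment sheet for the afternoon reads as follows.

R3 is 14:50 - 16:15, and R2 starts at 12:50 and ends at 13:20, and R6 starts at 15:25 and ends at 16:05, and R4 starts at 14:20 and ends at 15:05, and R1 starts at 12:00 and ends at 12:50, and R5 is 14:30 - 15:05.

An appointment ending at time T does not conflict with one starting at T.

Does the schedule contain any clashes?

Yes

Sorted by start: R1, R2, R4, R5, R3, R6.
R2 starts exactly when R1 ends (back-to-back, no overlap); R1 is clear from here.
R4 starts after R2 ends; R2 is clear from here.
R5 starts before R4 ends → R4 and R5 overlap.
That's a conflict, so the schedule is not conflict-free.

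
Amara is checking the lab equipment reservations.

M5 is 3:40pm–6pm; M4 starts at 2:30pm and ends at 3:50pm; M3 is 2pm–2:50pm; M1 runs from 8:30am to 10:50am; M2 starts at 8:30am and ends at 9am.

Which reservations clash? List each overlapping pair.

M1 & M2, M3 & M4, M4 & M5

Two intervals overlap when each starts before the other ends.
Sorted by start: M1, M2, M3, M4, M5.
M2 starts before M1 ends → M1 and M2 overlap.
M3 starts after M1 ends, so M1 has no further overlaps.
M3 starts after M2 ends, so M2 has no further overlaps.
M4 starts before M3 ends → M3 and M4 overlap.
M5 starts after M3 ends.
M5 starts before M4 ends → M4 and M5 overlap.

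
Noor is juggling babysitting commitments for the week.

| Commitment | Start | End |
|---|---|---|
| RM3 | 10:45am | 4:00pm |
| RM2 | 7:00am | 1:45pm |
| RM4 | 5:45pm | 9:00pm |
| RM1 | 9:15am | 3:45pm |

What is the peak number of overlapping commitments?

Sort all start/end points and keep a running count:
7:00am start RM2 → 1
9:15am start RM1 → 2
10:45am start RM3 → 3
1:45pm end RM2 → 2
3:45pm end RM1 → 1
4:00pm end RM3 → 0
5:45pm start RM4 → 1
9:00pm end RM4 → 0
Peak is 3, at 10:45am (RM1, RM2, RM3).

3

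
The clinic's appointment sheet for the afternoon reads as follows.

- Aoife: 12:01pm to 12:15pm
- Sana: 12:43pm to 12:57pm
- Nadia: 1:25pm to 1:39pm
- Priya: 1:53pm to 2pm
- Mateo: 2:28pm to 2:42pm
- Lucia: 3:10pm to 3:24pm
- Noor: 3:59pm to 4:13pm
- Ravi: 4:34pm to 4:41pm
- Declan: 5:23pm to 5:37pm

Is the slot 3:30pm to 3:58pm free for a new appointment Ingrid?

Aoife: ends 12:15pm at or before Ingrid starts 3:30pm → clear.
Sana: ends 12:57pm at or before Ingrid starts 3:30pm → clear.
Nadia: ends 1:39pm at or before Ingrid starts 3:30pm → clear.
Priya: ends 2pm at or before Ingrid starts 3:30pm → clear.
Mateo: ends 2:42pm at or before Ingrid starts 3:30pm → clear.
Lucia: ends 3:24pm at or before Ingrid starts 3:30pm → clear.
Noor: starts 3:59pm at or after Ingrid ends 3:58pm → clear.
Ravi: starts 4:34pm at or after Ingrid ends 3:58pm → clear.
Declan: starts 5:23pm at or after Ingrid ends 3:58pm → clear.

Yes — the slot is free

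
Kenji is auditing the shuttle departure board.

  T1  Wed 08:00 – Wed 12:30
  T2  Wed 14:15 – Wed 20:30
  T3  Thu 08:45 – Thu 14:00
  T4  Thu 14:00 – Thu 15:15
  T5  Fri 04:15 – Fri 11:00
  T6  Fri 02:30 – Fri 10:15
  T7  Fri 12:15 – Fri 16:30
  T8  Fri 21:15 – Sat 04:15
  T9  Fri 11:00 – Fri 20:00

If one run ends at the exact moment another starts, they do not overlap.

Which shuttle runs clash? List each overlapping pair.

Sorted by start: T1, T2, T3, T4, T6, T5, T9, T7, T8.
T2 starts after T1 ends — done with T1.
T3 starts after T2 ends — done with T2.
T4 starts exactly when T3 ends (back-to-back, no overlap) — done with T3.
T6 starts after T4 ends — done with T4.
T5 starts before T6 ends → T6 and T5 overlap.
T9 starts after T6 ends — done with T6.
T9 starts exactly when T5 ends (back-to-back, no overlap) — done with T5.
T7 starts before T9 ends → T9 and T7 overlap.
T8 starts after T9 ends.
T8 starts after T7 ends.

T5 & T6, T7 & T9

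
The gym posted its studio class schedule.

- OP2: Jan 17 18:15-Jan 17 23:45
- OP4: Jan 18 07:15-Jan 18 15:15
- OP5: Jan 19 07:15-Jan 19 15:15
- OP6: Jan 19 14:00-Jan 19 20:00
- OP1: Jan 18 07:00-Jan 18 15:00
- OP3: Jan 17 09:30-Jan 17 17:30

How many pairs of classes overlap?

Sorted by start: OP3, OP2, OP1, OP4, OP5, OP6.
OP2 starts after OP3 ends; OP3 is clear from here.
OP1 starts after OP2 ends; OP2 is clear from here.
OP4 starts before OP1 ends → OP1 and OP4 overlap.
OP5 starts after OP1 ends; OP1 is clear from here.
OP5 starts after OP4 ends; OP4 is clear from here.
OP6 starts before OP5 ends → OP5 and OP6 overlap.
Overlapping pairs: OP1 & OP4, OP5 & OP6 — 2 in total.

2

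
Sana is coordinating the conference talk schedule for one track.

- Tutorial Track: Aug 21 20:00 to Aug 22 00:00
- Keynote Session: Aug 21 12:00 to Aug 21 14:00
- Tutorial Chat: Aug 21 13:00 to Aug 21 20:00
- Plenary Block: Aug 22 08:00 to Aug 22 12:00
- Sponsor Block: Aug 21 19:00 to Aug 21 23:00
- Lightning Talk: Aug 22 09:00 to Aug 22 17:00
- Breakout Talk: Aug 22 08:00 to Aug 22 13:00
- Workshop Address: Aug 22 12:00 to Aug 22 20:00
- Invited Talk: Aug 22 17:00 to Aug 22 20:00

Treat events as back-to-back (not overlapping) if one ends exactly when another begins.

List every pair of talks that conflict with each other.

Breakout Talk & Lightning Talk, Breakout Talk & Plenary Block, Breakout Talk & Workshop Address, Invited Talk & Workshop Address, Keynote Session & Tutorial Chat, Lightning Talk & Plenary Block, Lightning Talk & Workshop Address, Sponsor Block & Tutorial Chat, Sponsor Block & Tutorial Track

Sorted by start: Keynote Session, Tutorial Chat, Sponsor Block, Tutorial Track, Plenary Block, Breakout Talk, Lightning Talk, Workshop Address, Invited Talk.
Tutorial Chat starts before Keynote Session ends → Keynote Session and Tutorial Chat overlap.
Sponsor Block starts after Keynote Session ends; Keynote Session is clear from here.
Sponsor Block starts before Tutorial Chat ends → Tutorial Chat and Sponsor Block overlap.
Tutorial Track starts exactly when Tutorial Chat ends (back-to-back, no overlap); Tutorial Chat is clear from here.
Tutorial Track starts before Sponsor Block ends → Sponsor Block and Tutorial Track overlap.
Plenary Block starts after Sponsor Block ends; Sponsor Block is clear from here.
Plenary Block starts after Tutorial Track ends; Tutorial Track is clear from here.
Breakout Talk starts before Plenary Block ends → Plenary Block and Breakout Talk overlap.
Lightning Talk starts before Plenary Block ends → Plenary Block and Lightning Talk overlap.
Workshop Address starts exactly when Plenary Block ends (back-to-back, no overlap); Plenary Block is clear from here.
Lightning Talk starts before Breakout Talk ends → Breakout Talk and Lightning Talk overlap.
Workshop Address starts before Breakout Talk ends → Breakout Talk and Workshop Address overlap.
Invited Talk starts after Breakout Talk ends.
Workshop Address starts before Lightning Talk ends → Lightning Talk and Workshop Address overlap.
Invited Talk starts exactly when Lightning Talk ends (back-to-back, no overlap).
Invited Talk starts before Workshop Address ends → Workshop Address and Invited Talk overlap.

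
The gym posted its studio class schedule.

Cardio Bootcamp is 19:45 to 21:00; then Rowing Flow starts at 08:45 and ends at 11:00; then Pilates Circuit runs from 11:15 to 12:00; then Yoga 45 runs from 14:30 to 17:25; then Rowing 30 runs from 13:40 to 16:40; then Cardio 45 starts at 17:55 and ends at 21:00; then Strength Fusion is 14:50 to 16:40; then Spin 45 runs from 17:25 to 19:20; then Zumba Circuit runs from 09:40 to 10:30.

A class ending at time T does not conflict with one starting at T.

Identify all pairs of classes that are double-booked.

Cardio 45 & Cardio Bootcamp, Cardio 45 & Spin 45, Rowing 30 & Strength Fusion, Rowing 30 & Yoga 45, Rowing Flow & Zumba Circuit, Strength Fusion & Yoga 45

Check each pair: they overlap iff neither finishes before the other starts.
Sorted by start: Rowing Flow, Zumba Circuit, Pilates Circuit, Rowing 30, Yoga 45, Strength Fusion, Spin 45, Cardio 45, Cardio Bootcamp.
Zumba Circuit starts before Rowing Flow ends → Rowing Flow and Zumba Circuit overlap.
Pilates Circuit starts after Rowing Flow ends, so Rowing Flow has no further overlaps.
Pilates Circuit starts after Zumba Circuit ends, so Zumba Circuit has no further overlaps.
Rowing 30 starts after Pilates Circuit ends, so Pilates Circuit has no further overlaps.
Yoga 45 starts before Rowing 30 ends → Rowing 30 and Yoga 45 overlap.
Strength Fusion starts before Rowing 30 ends → Rowing 30 and Strength Fusion overlap.
Spin 45 starts after Rowing 30 ends, so Rowing 30 has no further overlaps.
Strength Fusion starts before Yoga 45 ends → Yoga 45 and Strength Fusion overlap.
Spin 45 starts exactly when Yoga 45 ends (back-to-back, no overlap), so Yoga 45 has no further overlaps.
Spin 45 starts after Strength Fusion ends, so Strength Fusion has no further overlaps.
Cardio 45 starts before Spin 45 ends → Spin 45 and Cardio 45 overlap.
Cardio Bootcamp starts after Spin 45 ends.
Cardio Bootcamp starts before Cardio 45 ends → Cardio 45 and Cardio Bootcamp overlap.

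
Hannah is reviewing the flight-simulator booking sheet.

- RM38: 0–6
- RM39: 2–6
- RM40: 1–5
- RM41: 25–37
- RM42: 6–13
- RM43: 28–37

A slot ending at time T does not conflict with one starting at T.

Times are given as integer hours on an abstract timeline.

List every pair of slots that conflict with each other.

Sorted by start: RM38, RM40, RM39, RM42, RM41, RM43.
RM40 starts before RM38 ends → RM38 and RM40 overlap.
RM39 starts before RM38 ends → RM38 and RM39 overlap.
RM42 starts exactly when RM38 ends (back-to-back, no overlap); RM38 is clear from here.
RM39 starts before RM40 ends → RM40 and RM39 overlap.
RM42 starts after RM40 ends; RM40 is clear from here.
RM42 starts exactly when RM39 ends (back-to-back, no overlap); RM39 is clear from here.
RM41 starts after RM42 ends; RM42 is clear from here.
RM43 starts before RM41 ends → RM41 and RM43 overlap.

RM38 & RM39, RM38 & RM40, RM39 & RM40, RM41 & RM43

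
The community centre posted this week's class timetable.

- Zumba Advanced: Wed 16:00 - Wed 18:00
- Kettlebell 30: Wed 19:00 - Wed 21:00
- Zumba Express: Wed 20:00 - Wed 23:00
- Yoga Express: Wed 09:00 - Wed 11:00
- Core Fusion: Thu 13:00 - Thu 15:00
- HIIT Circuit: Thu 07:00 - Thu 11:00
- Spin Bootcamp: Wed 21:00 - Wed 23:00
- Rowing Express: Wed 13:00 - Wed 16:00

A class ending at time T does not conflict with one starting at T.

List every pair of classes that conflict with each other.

Kettlebell 30 & Zumba Express, Spin Bootcamp & Zumba Express

Two intervals overlap when each starts before the other ends.
Sorted by start: Yoga Express, Rowing Express, Zumba Advanced, Kettlebell 30, Zumba Express, Spin Bootcamp, HIIT Circuit, Core Fusion.
Rowing Express starts after Yoga Express ends, so Yoga Express has no further overlaps.
Zumba Advanced starts exactly when Rowing Express ends (back-to-back, no overlap), so Rowing Express has no further overlaps.
Kettlebell 30 starts after Zumba Advanced ends, so Zumba Advanced has no further overlaps.
Zumba Express starts before Kettlebell 30 ends → Kettlebell 30 and Zumba Express overlap.
Spin Bootcamp starts exactly when Kettlebell 30 ends (back-to-back, no overlap), so Kettlebell 30 has no further overlaps.
Spin Bootcamp starts before Zumba Express ends → Zumba Express and Spin Bootcamp overlap.
HIIT Circuit starts after Zumba Express ends, so Zumba Express has no further overlaps.
HIIT Circuit starts after Spin Bootcamp ends, so Spin Bootcamp has no further overlaps.
Core Fusion starts after HIIT Circuit ends.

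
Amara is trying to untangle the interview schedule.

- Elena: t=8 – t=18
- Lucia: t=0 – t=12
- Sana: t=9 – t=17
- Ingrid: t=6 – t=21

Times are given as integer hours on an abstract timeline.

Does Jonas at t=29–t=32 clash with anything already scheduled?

Lucia: ends t=12 at or before Jonas starts t=29 → clear.
Ingrid: ends t=21 at or before Jonas starts t=29 → clear.
Elena: ends t=18 at or before Jonas starts t=29 → clear.
Sana: ends t=17 at or before Jonas starts t=29 → clear.

No — it doesn't clash with anything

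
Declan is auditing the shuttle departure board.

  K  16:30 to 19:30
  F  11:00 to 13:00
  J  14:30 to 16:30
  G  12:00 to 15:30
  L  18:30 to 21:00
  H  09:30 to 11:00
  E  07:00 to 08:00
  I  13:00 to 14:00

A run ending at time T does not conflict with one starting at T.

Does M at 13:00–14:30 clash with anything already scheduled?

Yes — it overlaps G, I

E: ends 08:00 at or before M starts 13:00 → clear.
H: ends 11:00 at or before M starts 13:00 → clear.
F: ends 13:00 at or before M starts 13:00 → clear.
G: starts 12:00 before M ends 14:30, and ends 15:30 after M starts 13:00 → overlap.
I: starts 13:00 before M ends 14:30, and ends 14:00 after M starts 13:00 → overlap.
J: starts 14:30 at or after M ends 14:30 → clear.
K: starts 16:30 at or after M ends 14:30 → clear.
L: starts 18:30 at or after M ends 14:30 → clear.
M overlaps G, I.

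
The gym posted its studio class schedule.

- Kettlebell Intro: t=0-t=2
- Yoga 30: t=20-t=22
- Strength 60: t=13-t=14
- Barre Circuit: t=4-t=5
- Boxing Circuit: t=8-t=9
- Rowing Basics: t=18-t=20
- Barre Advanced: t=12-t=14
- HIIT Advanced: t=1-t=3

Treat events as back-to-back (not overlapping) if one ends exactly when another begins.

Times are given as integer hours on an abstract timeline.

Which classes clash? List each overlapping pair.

Sorted by start: Kettlebell Intro, HIIT Advanced, Barre Circuit, Boxing Circuit, Barre Advanced, Strength 60, Rowing Basics, Yoga 30.
HIIT Advanced starts before Kettlebell Intro ends → Kettlebell Intro and HIIT Advanced overlap.
Barre Circuit starts after Kettlebell Intro ends, so Kettlebell Intro has no further overlaps.
Barre Circuit starts after HIIT Advanced ends, so HIIT Advanced has no further overlaps.
Boxing Circuit starts after Barre Circuit ends, so Barre Circuit has no further overlaps.
Barre Advanced starts after Boxing Circuit ends, so Boxing Circuit has no further overlaps.
Strength 60 starts before Barre Advanced ends → Barre Advanced and Strength 60 overlap.
Rowing Basics starts after Barre Advanced ends, so Barre Advanced has no further overlaps.
Rowing Basics starts after Strength 60 ends, so Strength 60 has no further overlaps.
Yoga 30 starts exactly when Rowing Basics ends (back-to-back, no overlap).

Barre Advanced & Strength 60, HIIT Advanced & Kettlebell Intro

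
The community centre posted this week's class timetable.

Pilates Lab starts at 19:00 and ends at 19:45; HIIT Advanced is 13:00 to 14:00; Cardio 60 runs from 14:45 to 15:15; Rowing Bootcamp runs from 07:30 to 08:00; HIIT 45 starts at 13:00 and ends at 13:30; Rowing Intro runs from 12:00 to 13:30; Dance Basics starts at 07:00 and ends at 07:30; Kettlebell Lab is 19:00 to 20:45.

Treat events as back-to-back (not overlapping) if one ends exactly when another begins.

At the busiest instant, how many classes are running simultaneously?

Walk through starts and ends in time order (an end at T is processed before a start at T):
07:00 start Dance Basics → 1
07:30 end Dance Basics → 0
07:30 start Rowing Bootcamp → 1
08:00 end Rowing Bootcamp → 0
12:00 start Rowing Intro → 1
13:00 start HIIT 45 → 2
13:00 start HIIT Advanced → 3
13:30 end HIIT 45 → 2
13:30 end Rowing Intro → 1
14:00 end HIIT Advanced → 0
14:45 start Cardio 60 → 1
15:15 end Cardio 60 → 0
19:00 start Kettlebell Lab → 1
19:00 start Pilates Lab → 2
19:45 end Pilates Lab → 1
20:45 end Kettlebell Lab → 0
Peak is 3, at 13:00 (HIIT 45, HIIT Advanced, Rowing Intro).

3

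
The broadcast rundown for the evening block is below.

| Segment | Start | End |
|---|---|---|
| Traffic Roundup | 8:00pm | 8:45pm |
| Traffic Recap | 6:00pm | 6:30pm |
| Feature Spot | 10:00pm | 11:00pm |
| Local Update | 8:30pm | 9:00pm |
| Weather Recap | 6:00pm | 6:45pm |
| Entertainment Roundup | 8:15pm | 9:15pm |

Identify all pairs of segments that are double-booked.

Check each pair: they overlap iff neither finishes before the other starts.
Sorted by start: Weather Recap, Traffic Recap, Traffic Roundup, Entertainment Roundup, Local Update, Feature Spot.
Traffic Recap starts before Weather Recap ends → Weather Recap and Traffic Recap overlap.
Traffic Roundup starts after Weather Recap ends — done with Weather Recap.
Traffic Roundup starts after Traffic Recap ends — done with Traffic Recap.
Entertainment Roundup starts before Traffic Roundup ends → Traffic Roundup and Entertainment Roundup overlap.
Local Update starts before Traffic Roundup ends → Traffic Roundup and Local Update overlap.
Feature Spot starts after Traffic Roundup ends.
Local Update starts before Entertainment Roundup ends → Entertainment Roundup and Local Update overlap.
Feature Spot starts after Entertainment Roundup ends.
Feature Spot starts after Local Update ends.

Entertainment Roundup & Local Update, Entertainment Roundup & Traffic Roundup, Local Update & Traffic Roundup, Traffic Recap & Weather Recap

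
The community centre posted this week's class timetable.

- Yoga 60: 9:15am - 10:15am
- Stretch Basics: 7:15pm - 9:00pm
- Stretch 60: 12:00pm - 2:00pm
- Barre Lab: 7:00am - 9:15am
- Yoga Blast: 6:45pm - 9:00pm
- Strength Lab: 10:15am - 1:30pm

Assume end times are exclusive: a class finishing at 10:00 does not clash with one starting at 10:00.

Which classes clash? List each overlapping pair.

Check each pair: they overlap iff neither finishes before the other starts.
Sorted by start: Barre Lab, Yoga 60, Strength Lab, Stretch 60, Yoga Blast, Stretch Basics.
Yoga 60 starts exactly when Barre Lab ends (back-to-back, no overlap); Barre Lab is clear from here.
Strength Lab starts exactly when Yoga 60 ends (back-to-back, no overlap); Yoga 60 is clear from here.
Stretch 60 starts before Strength Lab ends → Strength Lab and Stretch 60 overlap.
Yoga Blast starts after Strength Lab ends; Strength Lab is clear from here.
Yoga Blast starts after Stretch 60 ends; Stretch 60 is clear from here.
Stretch Basics starts before Yoga Blast ends → Yoga Blast and Stretch Basics overlap.

Strength Lab & Stretch 60, Stretch Basics & Yoga Blast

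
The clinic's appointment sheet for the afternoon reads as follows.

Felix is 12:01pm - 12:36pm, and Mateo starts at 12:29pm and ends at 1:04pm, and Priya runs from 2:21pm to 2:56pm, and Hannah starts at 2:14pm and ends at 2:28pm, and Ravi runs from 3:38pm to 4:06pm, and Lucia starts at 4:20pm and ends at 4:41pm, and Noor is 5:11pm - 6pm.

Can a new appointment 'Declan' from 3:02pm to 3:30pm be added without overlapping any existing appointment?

Felix: ends 12:36pm at or before Declan starts 3:02pm → clear.
Mateo: ends 1:04pm at or before Declan starts 3:02pm → clear.
Hannah: ends 2:28pm at or before Declan starts 3:02pm → clear.
Priya: ends 2:56pm at or before Declan starts 3:02pm → clear.
Ravi: starts 3:38pm at or after Declan ends 3:30pm → clear.
Lucia: starts 4:20pm at or after Declan ends 3:30pm → clear.
Noor: starts 5:11pm at or after Declan ends 3:30pm → clear.

Yes — the slot is free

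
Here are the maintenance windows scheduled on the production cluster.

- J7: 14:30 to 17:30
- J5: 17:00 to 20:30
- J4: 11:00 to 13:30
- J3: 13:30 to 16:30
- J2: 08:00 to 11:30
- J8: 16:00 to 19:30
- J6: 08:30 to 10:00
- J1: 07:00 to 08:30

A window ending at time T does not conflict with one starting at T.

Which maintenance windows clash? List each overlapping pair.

Two intervals overlap when each starts before the other ends.
Sorted by start: J1, J2, J6, J4, J3, J7, J8, J5.
J2 starts before J1 ends → J1 and J2 overlap.
J6 starts exactly when J1 ends (back-to-back, no overlap); J1 is clear from here.
J6 starts before J2 ends → J2 and J6 overlap.
J4 starts before J2 ends → J2 and J4 overlap.
J3 starts after J2 ends; J2 is clear from here.
J4 starts after J6 ends; J6 is clear from here.
J3 starts exactly when J4 ends (back-to-back, no overlap); J4 is clear from here.
J7 starts before J3 ends → J3 and J7 overlap.
J8 starts before J3 ends → J3 and J8 overlap.
J5 starts after J3 ends.
J8 starts before J7 ends → J7 and J8 overlap.
J5 starts before J7 ends → J7 and J5 overlap.
J5 starts before J8 ends → J8 and J5 overlap.

J1 & J2, J2 & J4, J2 & J6, J3 & J7, J3 & J8, J5 & J7, J5 & J8, J7 & J8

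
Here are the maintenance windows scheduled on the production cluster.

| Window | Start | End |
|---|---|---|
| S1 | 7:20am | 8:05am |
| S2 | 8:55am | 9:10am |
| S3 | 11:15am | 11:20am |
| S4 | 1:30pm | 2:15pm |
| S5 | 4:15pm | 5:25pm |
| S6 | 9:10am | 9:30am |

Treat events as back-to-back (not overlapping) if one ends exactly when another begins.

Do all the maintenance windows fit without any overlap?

Yes

Sorted by start: S1, S2, S6, S3, S4, S5.
S2 starts after S1 ends; S1 is clear from here.
S6 starts exactly when S2 ends (back-to-back, no overlap); S2 is clear from here.
S3 starts after S6 ends; S6 is clear from here.
S4 starts after S3 ends; S3 is clear from here.
S5 starts after S4 ends.
Every pair is clear; the schedule has no overlaps.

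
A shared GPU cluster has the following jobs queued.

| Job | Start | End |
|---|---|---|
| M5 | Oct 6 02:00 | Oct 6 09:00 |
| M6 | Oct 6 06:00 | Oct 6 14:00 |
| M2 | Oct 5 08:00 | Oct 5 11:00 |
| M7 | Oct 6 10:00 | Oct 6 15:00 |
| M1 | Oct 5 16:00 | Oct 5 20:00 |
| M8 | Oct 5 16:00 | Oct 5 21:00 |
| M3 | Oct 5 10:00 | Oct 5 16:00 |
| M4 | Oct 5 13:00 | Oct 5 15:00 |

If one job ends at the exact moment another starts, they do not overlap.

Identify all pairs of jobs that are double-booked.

Sorted by start: M2, M3, M4, M1, M8, M5, M6, M7.
M3 starts before M2 ends → M2 and M3 overlap.
M4 starts after M2 ends, so M2 has no further overlaps.
M4 starts before M3 ends → M3 and M4 overlap.
M1 starts exactly when M3 ends (back-to-back, no overlap), so M3 has no further overlaps.
M1 starts after M4 ends, so M4 has no further overlaps.
M8 starts before M1 ends → M1 and M8 overlap.
M5 starts after M1 ends, so M1 has no further overlaps.
M5 starts after M8 ends, so M8 has no further overlaps.
M6 starts before M5 ends → M5 and M6 overlap.
M7 starts after M5 ends.
M7 starts before M6 ends → M6 and M7 overlap.

M1 & M8, M2 & M3, M3 & M4, M5 & M6, M6 & M7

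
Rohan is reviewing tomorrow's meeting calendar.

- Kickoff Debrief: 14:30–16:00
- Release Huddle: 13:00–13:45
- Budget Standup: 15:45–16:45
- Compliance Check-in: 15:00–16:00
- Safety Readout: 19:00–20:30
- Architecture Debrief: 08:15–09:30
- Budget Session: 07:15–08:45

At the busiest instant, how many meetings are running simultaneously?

Sweep the timeline, counting +1 at each start and −1 at each end (ends before starts at a tie):
07:15 start Budget Session → 1
08:15 start Architecture Debrief → 2
08:45 end Budget Session → 1
09:30 end Architecture Debrief → 0
13:00 start Release Huddle → 1
13:45 end Release Huddle → 0
14:30 start Kickoff Debrief → 1
15:00 start Compliance Check-in → 2
15:45 start Budget Standup → 3
16:00 end Compliance Check-in → 2
16:00 end Kickoff Debrief → 1
16:45 end Budget Standup → 0
19:00 start Safety Readout → 1
20:30 end Safety Readout → 0
Peak is 3, at 15:45 (Budget Standup, Compliance Check-in, Kickoff Debrief).

3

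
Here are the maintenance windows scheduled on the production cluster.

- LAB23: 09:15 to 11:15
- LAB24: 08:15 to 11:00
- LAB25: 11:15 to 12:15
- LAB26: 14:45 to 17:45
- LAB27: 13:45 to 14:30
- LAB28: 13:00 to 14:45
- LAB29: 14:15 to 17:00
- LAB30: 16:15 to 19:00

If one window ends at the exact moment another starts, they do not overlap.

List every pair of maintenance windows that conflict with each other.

LAB23 & LAB24, LAB26 & LAB29, LAB26 & LAB30, LAB27 & LAB28, LAB27 & LAB29, LAB28 & LAB29, LAB29 & LAB30

Sorted by start: LAB24, LAB23, LAB25, LAB28, LAB27, LAB29, LAB26, LAB30.
LAB23 starts before LAB24 ends → LAB24 and LAB23 overlap.
LAB25 starts after LAB24 ends; LAB24 is clear from here.
LAB25 starts exactly when LAB23 ends (back-to-back, no overlap); LAB23 is clear from here.
LAB28 starts after LAB25 ends; LAB25 is clear from here.
LAB27 starts before LAB28 ends → LAB28 and LAB27 overlap.
LAB29 starts before LAB28 ends → LAB28 and LAB29 overlap.
LAB26 starts exactly when LAB28 ends (back-to-back, no overlap); LAB28 is clear from here.
LAB29 starts before LAB27 ends → LAB27 and LAB29 overlap.
LAB26 starts after LAB27 ends; LAB27 is clear from here.
LAB26 starts before LAB29 ends → LAB29 and LAB26 overlap.
LAB30 starts before LAB29 ends → LAB29 and LAB30 overlap.
LAB30 starts before LAB26 ends → LAB26 and LAB30 overlap.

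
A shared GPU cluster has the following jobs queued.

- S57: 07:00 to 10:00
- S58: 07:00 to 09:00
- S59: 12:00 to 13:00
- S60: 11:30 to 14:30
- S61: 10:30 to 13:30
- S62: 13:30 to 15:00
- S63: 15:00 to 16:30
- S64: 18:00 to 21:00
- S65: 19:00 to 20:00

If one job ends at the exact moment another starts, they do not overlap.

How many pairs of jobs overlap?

Check each pair: they overlap iff neither finishes before the other starts.
Sorted by start: S57, S58, S61, S60, S59, S62, S63, S64, S65.
S58 starts before S57 ends → S57 and S58 overlap.
S61 starts after S57 ends, so nothing later overlaps S57 either.
S61 starts after S58 ends, so nothing later overlaps S58 either.
S60 starts before S61 ends → S61 and S60 overlap.
S59 starts before S61 ends → S61 and S59 overlap.
S62 starts exactly when S61 ends (back-to-back, no overlap), so nothing later overlaps S61 either.
S59 starts before S60 ends → S60 and S59 overlap.
S62 starts before S60 ends → S60 and S62 overlap.
S63 starts after S60 ends, so nothing later overlaps S60 either.
S62 starts after S59 ends, so nothing later overlaps S59 either.
S63 starts exactly when S62 ends (back-to-back, no overlap), so nothing later overlaps S62 either.
S64 starts after S63 ends, so nothing later overlaps S63 either.
S65 starts before S64 ends → S64 and S65 overlap.
Overlapping pairs: S57 & S58, S59 & S60, S59 & S61, S60 & S61, S60 & S62, S64 & S65 — 6 in total.

6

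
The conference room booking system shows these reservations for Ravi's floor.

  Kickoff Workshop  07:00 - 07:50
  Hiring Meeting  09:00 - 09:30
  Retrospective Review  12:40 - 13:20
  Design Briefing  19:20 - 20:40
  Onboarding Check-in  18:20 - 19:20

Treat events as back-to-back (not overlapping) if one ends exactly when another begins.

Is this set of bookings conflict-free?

Yes

Sorted by start: Kickoff Workshop, Hiring Meeting, Retrospective Review, Onboarding Check-in, Design Briefing.
Hiring Meeting starts after Kickoff Workshop ends, so nothing later overlaps Kickoff Workshop either.
Retrospective Review starts after Hiring Meeting ends, so nothing later overlaps Hiring Meeting either.
Onboarding Check-in starts after Retrospective Review ends, so nothing later overlaps Retrospective Review either.
Design Briefing starts exactly when Onboarding Check-in ends (back-to-back, no overlap).
Every pair is clear; the schedule has no overlaps.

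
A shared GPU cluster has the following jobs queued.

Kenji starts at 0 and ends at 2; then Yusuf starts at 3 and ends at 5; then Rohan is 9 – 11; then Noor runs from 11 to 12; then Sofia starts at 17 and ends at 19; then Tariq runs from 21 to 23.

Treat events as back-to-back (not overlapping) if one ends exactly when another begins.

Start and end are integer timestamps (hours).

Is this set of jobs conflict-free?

Sorted by start: Kenji, Yusuf, Rohan, Noor, Sofia, Tariq.
Yusuf starts after Kenji ends; Kenji is clear from here.
Rohan starts after Yusuf ends; Yusuf is clear from here.
Noor starts exactly when Rohan ends (back-to-back, no overlap); Rohan is clear from here.
Sofia starts after Noor ends; Noor is clear from here.
Tariq starts after Sofia ends.
Every pair is clear; the schedule has no overlaps.

Yes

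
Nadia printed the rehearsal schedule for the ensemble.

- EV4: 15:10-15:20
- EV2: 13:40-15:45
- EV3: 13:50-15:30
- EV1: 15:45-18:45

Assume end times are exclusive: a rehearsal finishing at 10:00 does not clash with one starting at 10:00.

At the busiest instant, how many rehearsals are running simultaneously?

Walk through starts and ends in time order (an end at T is processed before a start at T):
13:40 start EV2 → 1
13:50 start EV3 → 2
15:10 start EV4 → 3
15:20 end EV4 → 2
15:30 end EV3 → 1
15:45 end EV2 → 0
15:45 start EV1 → 1
18:45 end EV1 → 0
Peak is 3, at 15:10 (EV2, EV3, EV4).

3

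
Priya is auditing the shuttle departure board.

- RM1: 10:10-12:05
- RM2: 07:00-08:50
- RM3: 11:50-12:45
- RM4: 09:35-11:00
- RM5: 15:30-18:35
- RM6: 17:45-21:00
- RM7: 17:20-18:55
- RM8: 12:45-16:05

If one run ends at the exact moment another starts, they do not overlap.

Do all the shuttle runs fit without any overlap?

No

Sorted by start: RM2, RM4, RM1, RM3, RM8, RM5, RM7, RM6.
RM4 starts after RM2 ends — done with RM2.
RM1 starts before RM4 ends → RM4 and RM1 overlap.
That's a conflict, so the schedule is not conflict-free.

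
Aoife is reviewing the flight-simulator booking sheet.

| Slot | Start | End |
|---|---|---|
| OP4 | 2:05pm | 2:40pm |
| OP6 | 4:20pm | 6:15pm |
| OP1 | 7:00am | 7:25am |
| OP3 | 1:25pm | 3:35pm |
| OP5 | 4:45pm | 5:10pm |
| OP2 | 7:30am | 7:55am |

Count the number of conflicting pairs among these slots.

2

Check each pair: they overlap iff neither finishes before the other starts.
Sorted by start: OP1, OP2, OP3, OP4, OP6, OP5.
OP2 starts after OP1 ends; OP1 is clear from here.
OP3 starts after OP2 ends; OP2 is clear from here.
OP4 starts before OP3 ends → OP3 and OP4 overlap.
OP6 starts after OP3 ends; OP3 is clear from here.
OP6 starts after OP4 ends; OP4 is clear from here.
OP5 starts before OP6 ends → OP6 and OP5 overlap.
Overlapping pairs: OP3 & OP4, OP5 & OP6 — 2 in total.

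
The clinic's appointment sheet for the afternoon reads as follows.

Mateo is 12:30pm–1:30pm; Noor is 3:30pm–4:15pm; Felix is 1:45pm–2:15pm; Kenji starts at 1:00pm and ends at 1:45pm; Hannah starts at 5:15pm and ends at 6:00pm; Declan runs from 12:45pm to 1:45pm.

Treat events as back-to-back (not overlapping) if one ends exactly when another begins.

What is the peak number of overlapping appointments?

3

Walk through starts and ends in time order (an end at T is processed before a start at T):
12:30pm start Mateo → 1
12:45pm start Declan → 2
1:00pm start Kenji → 3
1:30pm end Mateo → 2
1:45pm end Declan → 1
1:45pm end Kenji → 0
1:45pm start Felix → 1
2:15pm end Felix → 0
3:30pm start Noor → 1
4:15pm end Noor → 0
5:15pm start Hannah → 1
6:00pm end Hannah → 0
Peak is 3, at 1:00pm (Declan, Kenji, Mateo).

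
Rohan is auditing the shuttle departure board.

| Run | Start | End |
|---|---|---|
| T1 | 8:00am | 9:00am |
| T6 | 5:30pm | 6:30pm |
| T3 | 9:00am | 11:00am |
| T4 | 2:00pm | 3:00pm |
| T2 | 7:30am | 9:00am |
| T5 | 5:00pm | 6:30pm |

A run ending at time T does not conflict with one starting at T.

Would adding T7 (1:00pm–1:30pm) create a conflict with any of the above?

No — it doesn't clash with anything

T2: ends 9:00am at or before T7 starts 1:00pm → clear.
T1: ends 9:00am at or before T7 starts 1:00pm → clear.
T3: ends 11:00am at or before T7 starts 1:00pm → clear.
T4: starts 2:00pm at or after T7 ends 1:30pm → clear.
T5: starts 5:00pm at or after T7 ends 1:30pm → clear.
T6: starts 5:30pm at or after T7 ends 1:30pm → clear.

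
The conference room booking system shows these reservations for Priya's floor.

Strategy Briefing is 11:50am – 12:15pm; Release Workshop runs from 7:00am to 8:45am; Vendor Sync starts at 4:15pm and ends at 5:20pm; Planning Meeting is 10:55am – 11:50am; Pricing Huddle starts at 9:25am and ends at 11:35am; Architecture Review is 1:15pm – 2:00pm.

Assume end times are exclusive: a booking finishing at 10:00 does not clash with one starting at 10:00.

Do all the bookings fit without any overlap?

No

Check each pair: they overlap iff neither finishes before the other starts.
Sorted by start: Release Workshop, Pricing Huddle, Planning Meeting, Strategy Briefing, Architecture Review, Vendor Sync.
Pricing Huddle starts after Release Workshop ends, so nothing later overlaps Release Workshop either.
Planning Meeting starts before Pricing Huddle ends → Pricing Huddle and Planning Meeting overlap.
That's a conflict, so the schedule is not conflict-free.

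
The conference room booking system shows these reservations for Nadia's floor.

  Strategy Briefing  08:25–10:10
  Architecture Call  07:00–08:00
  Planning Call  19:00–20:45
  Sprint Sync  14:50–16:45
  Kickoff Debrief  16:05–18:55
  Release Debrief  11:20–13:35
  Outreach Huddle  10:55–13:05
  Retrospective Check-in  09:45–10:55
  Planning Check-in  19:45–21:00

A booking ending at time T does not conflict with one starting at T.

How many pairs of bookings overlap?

Check each pair: they overlap iff neither finishes before the other starts.
Sorted by start: Architecture Call, Strategy Briefing, Retrospective Check-in, Outreach Huddle, Release Debrief, Sprint Sync, Kickoff Debrief, Planning Call, Planning Check-in.
Strategy Briefing starts after Architecture Call ends; Architecture Call is clear from here.
Retrospective Check-in starts before Strategy Briefing ends → Strategy Briefing and Retrospective Check-in overlap.
Outreach Huddle starts after Strategy Briefing ends; Strategy Briefing is clear from here.
Outreach Huddle starts exactly when Retrospective Check-in ends (back-to-back, no overlap); Retrospective Check-in is clear from here.
Release Debrief starts before Outreach Huddle ends → Outreach Huddle and Release Debrief overlap.
Sprint Sync starts after Outreach Huddle ends; Outreach Huddle is clear from here.
Sprint Sync starts after Release Debrief ends; Release Debrief is clear from here.
Kickoff Debrief starts before Sprint Sync ends → Sprint Sync and Kickoff Debrief overlap.
Planning Call starts after Sprint Sync ends; Sprint Sync is clear from here.
Planning Call starts after Kickoff Debrief ends; Kickoff Debrief is clear from here.
Planning Check-in starts before Planning Call ends → Planning Call and Planning Check-in overlap.
Overlapping pairs: Kickoff Debrief & Sprint Sync, Outreach Huddle & Release Debrief, Planning Call & Planning Check-in, Retrospective Check-in & Strategy Briefing — 4 in total.

4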